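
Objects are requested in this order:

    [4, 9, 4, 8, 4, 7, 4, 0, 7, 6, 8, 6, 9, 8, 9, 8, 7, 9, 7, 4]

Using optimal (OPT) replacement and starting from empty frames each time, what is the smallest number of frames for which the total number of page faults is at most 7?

4

f=1: 20 faults
f=2: 10 faults
f=3: 8 faults
f=4: 7 faults
f=5: 6 faults
f=6: 6 faults
Smallest f with faults ≤ 7 is 4.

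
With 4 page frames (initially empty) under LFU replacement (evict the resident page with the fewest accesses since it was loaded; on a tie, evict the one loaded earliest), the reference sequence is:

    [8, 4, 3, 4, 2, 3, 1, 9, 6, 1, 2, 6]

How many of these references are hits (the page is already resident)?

2

8 → fault, frames [8]
4 → fault, frames [8, 4]
3 → fault, frames [8, 4, 3]
4 → hit
2 → fault, frames [8, 4, 3, 2]
3 → hit
1 → fault, evict 8, frames [4, 3, 2, 1]
9 → fault, evict 2, frames [4, 3, 1, 9]
6 → fault, evict 1, frames [4, 3, 9, 6]
1 → fault, evict 9, frames [4, 3, 6, 1]
2 → fault, evict 6, frames [4, 3, 1, 2]
6 → fault, evict 1, frames [4, 3, 2, 6]
Hits: 2.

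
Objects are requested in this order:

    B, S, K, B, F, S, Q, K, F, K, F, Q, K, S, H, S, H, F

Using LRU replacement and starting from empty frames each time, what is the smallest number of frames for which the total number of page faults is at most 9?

4

f=1: 18 faults
f=2: 14 faults
f=3: 11 faults
f=4: 8 faults
f=5: 6 faults
f=6: 6 faults
Smallest f with faults ≤ 9 is 4.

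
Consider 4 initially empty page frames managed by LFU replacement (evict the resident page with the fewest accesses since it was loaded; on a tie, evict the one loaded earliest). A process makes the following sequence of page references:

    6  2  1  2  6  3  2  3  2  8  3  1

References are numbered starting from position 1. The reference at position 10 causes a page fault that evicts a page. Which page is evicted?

pos 1: 6 → miss, frames {6}
pos 2: 2 → miss, frames {6,2}
pos 3: 1 → miss, frames {6,2,1}
pos 4: 2 → hit
pos 5: 6 → hit
pos 6: 3 → miss, frames {6,2,1,3}
pos 7: 2 → hit
pos 8: 3 → hit
pos 9: 2 → hit
pos 10: 8 → miss, evict 1, frames {6,2,3,8}
At position 10, page 1 is evicted.

1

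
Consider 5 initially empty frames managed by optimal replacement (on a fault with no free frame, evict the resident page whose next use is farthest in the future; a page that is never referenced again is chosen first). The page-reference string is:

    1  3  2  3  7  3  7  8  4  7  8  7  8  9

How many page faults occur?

7

1 -> fault, frames (1)
3 -> fault, frames (1 3)
2 -> fault, frames (1 3 2)
3 -> hit
7 -> fault, frames (1 3 2 7)
3 -> hit
7 -> hit
8 -> fault, frames (1 3 2 7 8)
4 -> fault, evict 2, frames (1 3 7 8 4)
7 -> hit
8 -> hit
7 -> hit
8 -> hit
9 -> fault, evict 4, frames (1 3 7 8 9)
Page faults: 7.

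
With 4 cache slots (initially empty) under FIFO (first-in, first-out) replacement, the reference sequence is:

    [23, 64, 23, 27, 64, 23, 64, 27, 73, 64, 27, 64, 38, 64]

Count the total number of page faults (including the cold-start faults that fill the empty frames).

5

23 → miss, frames (23)
64 → miss, frames (23 64)
23 → hit
27 → miss, frames (23 64 27)
64 → hit
23 → hit
64 → hit
27 → hit
73 → miss, frames (23 64 27 73)
64 → hit
27 → hit
64 → hit
38 → miss, evict 23, frames (64 27 73 38)
64 → hit
Page faults: 5.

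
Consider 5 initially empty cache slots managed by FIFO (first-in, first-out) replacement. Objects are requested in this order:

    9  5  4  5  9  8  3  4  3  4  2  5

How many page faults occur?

9 → fault, frames [9]
5 → fault, frames [9, 5]
4 → fault, frames [9, 5, 4]
5 → hit
9 → hit
8 → fault, frames [9, 5, 4, 8]
3 → fault, frames [9, 5, 4, 8, 3]
4 → hit
3 → hit
4 → hit
2 → fault, evict 9, frames [5, 4, 8, 3, 2]
5 → hit
Page faults: 6.

6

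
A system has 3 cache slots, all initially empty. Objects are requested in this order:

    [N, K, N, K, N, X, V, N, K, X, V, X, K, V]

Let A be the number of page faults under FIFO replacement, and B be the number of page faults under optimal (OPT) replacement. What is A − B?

Under FIFO: F F . . . F F F F F F . . . → 8 faults.
Under OPT: F F . . . F F . . F . . . . → 5 faults.
A − B = 8 − 5 = 3.

3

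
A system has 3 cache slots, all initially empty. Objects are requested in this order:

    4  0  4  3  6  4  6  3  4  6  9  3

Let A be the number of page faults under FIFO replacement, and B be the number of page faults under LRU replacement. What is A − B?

1

Under FIFO: F F . F F F . . . . F F → 7 faults.
Under LRU: F F . F F . . . . . F F → 6 faults.
A − B = 7 − 6 = 1.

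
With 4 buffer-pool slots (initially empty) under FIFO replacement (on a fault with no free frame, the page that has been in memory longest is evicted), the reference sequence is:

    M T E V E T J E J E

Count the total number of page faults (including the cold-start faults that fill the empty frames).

5

M → miss, frames [M]
T → miss, frames [M, T]
E → miss, frames [M, T, E]
V → miss, frames [M, T, E, V]
E → hit
T → hit
J → miss, evict M, frames [T, E, V, J]
E → hit
J → hit
E → hit
Page faults: 5.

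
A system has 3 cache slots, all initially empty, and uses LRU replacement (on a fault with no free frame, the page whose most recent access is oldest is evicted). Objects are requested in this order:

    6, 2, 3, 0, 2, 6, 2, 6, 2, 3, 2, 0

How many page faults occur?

6: miss, frames (6)
2: miss, frames (6 2)
3: miss, frames (6 2 3)
0: miss, evict 6, frames (2 3 0)
2: hit
6: miss, evict 3, frames (0 2 6)
2: hit
6: hit
2: hit
3: miss, evict 0, frames (6 2 3)
2: hit
0: miss, evict 6, frames (3 2 0)
Page faults: 7.

7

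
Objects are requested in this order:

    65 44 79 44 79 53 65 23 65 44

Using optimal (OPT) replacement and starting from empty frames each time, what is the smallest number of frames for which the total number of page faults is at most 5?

3

f=1: 10 faults
f=2: 7 faults
f=3: 5 faults
f=4: 5 faults
f=5: 5 faults
Smallest f with faults ≤ 5 is 3.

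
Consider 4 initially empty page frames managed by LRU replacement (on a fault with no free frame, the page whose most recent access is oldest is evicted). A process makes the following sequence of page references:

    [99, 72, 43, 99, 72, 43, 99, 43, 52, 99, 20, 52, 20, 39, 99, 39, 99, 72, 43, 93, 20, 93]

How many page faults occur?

99 -> fault, frames [99]
72 -> fault, frames [99, 72]
43 -> fault, frames [99, 72, 43]
99 -> hit
72 -> hit
43 -> hit
99 -> hit
43 -> hit
52 -> fault, frames [72, 99, 43, 52]
99 -> hit
20 -> fault, evict 72, frames [43, 52, 99, 20]
52 -> hit
20 -> hit
39 -> fault, evict 43, frames [99, 52, 20, 39]
99 -> hit
39 -> hit
99 -> hit
72 -> fault, evict 52, frames [20, 39, 99, 72]
43 -> fault, evict 20, frames [39, 99, 72, 43]
93 -> fault, evict 39, frames [99, 72, 43, 93]
20 -> fault, evict 99, frames [72, 43, 93, 20]
93 -> hit
Page faults: 10.

10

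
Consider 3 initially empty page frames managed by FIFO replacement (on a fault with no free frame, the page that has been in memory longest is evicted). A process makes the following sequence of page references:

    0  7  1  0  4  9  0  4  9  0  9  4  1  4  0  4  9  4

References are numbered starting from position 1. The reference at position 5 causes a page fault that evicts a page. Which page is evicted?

0

pos 1: 0 → fault, frames [0]
pos 2: 7 → fault, frames [0, 7]
pos 3: 1 → fault, frames [0, 7, 1]
pos 4: 0 → hit
pos 5: 4 → fault, evict 0, frames [7, 1, 4]
At position 5, page 0 is evicted.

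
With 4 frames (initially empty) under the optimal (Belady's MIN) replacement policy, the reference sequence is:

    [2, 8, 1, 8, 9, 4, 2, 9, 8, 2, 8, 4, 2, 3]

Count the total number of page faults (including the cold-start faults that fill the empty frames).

6

2: miss, frames {2}
8: miss, frames {2,8}
1: miss, frames {2,8,1}
8: hit
9: miss, frames {2,8,1,9}
4: miss, evict 1, frames {2,8,9,4}
2: hit
9: hit
8: hit
2: hit
8: hit
4: hit
2: hit
3: miss, evict 4, frames {2,8,9,3}
Page faults: 6.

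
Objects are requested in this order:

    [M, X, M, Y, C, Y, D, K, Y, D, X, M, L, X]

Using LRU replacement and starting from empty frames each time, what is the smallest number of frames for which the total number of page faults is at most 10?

f=1: 14 faults
f=2: 12 faults
f=3: 9 faults
f=4: 9 faults
f=5: 9 faults
f=6: 7 faults
f=7: 7 faults
Smallest f with faults ≤ 10 is 3.

3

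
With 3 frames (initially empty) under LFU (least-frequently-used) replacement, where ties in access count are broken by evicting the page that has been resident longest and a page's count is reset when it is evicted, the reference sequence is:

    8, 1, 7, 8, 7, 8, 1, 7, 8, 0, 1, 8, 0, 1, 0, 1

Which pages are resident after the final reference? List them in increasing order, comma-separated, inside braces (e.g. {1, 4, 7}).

8 -> fault, frames {8}
1 -> fault, frames {8,1}
7 -> fault, frames {8,1,7}
8 -> hit
7 -> hit
8 -> hit
1 -> hit
7 -> hit
8 -> hit
0 -> fault, evict 1, frames {8,7,0}
1 -> fault, evict 0, frames {8,7,1}
8 -> hit
0 -> fault, evict 1, frames {8,7,0}
1 -> fault, evict 0, frames {8,7,1}
0 -> fault, evict 1, frames {8,7,0}
1 -> fault, evict 0, frames {8,7,1}

{1, 7, 8}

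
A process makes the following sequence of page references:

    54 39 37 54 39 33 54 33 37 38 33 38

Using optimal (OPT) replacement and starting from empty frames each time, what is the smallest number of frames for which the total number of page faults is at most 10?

f=1: 12 faults
f=2: 7 faults
f=3: 5 faults
f=4: 5 faults
f=5: 5 faults
Smallest f with faults ≤ 10 is 2.

2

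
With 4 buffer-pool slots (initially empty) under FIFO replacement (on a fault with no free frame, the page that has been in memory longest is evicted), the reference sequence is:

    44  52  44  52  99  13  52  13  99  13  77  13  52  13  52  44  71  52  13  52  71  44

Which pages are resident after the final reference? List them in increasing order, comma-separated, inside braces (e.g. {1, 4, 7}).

{13, 44, 52, 71}

44: fault, frames [44]
52: fault, frames [44, 52]
44: hit
52: hit
99: fault, frames [44, 52, 99]
13: fault, frames [44, 52, 99, 13]
52: hit
13: hit
99: hit
13: hit
77: fault, evict 44, frames [52, 99, 13, 77]
13: hit
52: hit
13: hit
52: hit
44: fault, evict 52, frames [99, 13, 77, 44]
71: fault, evict 99, frames [13, 77, 44, 71]
52: fault, evict 13, frames [77, 44, 71, 52]
13: fault, evict 77, frames [44, 71, 52, 13]
52: hit
71: hit
44: hit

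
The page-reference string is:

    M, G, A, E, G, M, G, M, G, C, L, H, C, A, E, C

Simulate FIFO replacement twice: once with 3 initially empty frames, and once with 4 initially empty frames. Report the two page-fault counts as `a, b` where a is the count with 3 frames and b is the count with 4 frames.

3 frames: F F F F . F F . . F F F . F F F → 12 faults.
4 frames: F F F F . . . . . F F F . F F F → 10 faults.
10 < 12: adding a frame reduced faults, as is typical.

12, 10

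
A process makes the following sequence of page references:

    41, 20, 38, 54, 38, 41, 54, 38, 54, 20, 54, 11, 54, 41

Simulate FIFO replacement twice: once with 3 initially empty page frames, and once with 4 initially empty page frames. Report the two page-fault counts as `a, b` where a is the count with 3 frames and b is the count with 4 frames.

3 frames: F F F F . F . . . F . F F F → 9 faults.
4 frames: F F F F . . . . . . . F . F → 6 faults.
6 < 9: adding a frame reduced faults, as is typical.

9, 6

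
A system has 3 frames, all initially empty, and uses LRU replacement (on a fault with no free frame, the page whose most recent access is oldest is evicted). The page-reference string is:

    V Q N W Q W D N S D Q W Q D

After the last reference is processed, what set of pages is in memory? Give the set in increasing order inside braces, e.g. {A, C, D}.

{D, Q, W}

V -> miss, frames {V}
Q -> miss, frames {V,Q}
N -> miss, frames {V,Q,N}
W -> miss, evict V, frames {Q,N,W}
Q -> hit
W -> hit
D -> miss, evict N, frames {Q,W,D}
N -> miss, evict Q, frames {W,D,N}
S -> miss, evict W, frames {D,N,S}
D -> hit
Q -> miss, evict N, frames {S,D,Q}
W -> miss, evict S, frames {D,Q,W}
Q -> hit
D -> hit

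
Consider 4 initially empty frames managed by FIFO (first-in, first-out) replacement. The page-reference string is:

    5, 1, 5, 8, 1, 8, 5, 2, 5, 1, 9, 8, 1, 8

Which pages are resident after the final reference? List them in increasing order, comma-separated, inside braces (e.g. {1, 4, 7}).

{1, 2, 8, 9}

5 -> miss, frames [5]
1 -> miss, frames [5, 1]
5 -> hit
8 -> miss, frames [5, 1, 8]
1 -> hit
8 -> hit
5 -> hit
2 -> miss, frames [5, 1, 8, 2]
5 -> hit
1 -> hit
9 -> miss, evict 5, frames [1, 8, 2, 9]
8 -> hit
1 -> hit
8 -> hit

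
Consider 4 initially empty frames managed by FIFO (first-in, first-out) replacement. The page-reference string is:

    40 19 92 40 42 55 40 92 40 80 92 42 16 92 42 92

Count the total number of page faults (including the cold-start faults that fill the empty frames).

10

40 -> fault, frames {40}
19 -> fault, frames {40,19}
92 -> fault, frames {40,19,92}
40 -> hit
42 -> fault, frames {40,19,92,42}
55 -> fault, evict 40, frames {19,92,42,55}
40 -> fault, evict 19, frames {92,42,55,40}
92 -> hit
40 -> hit
80 -> fault, evict 92, frames {42,55,40,80}
92 -> fault, evict 42, frames {55,40,80,92}
42 -> fault, evict 55, frames {40,80,92,42}
16 -> fault, evict 40, frames {80,92,42,16}
92 -> hit
42 -> hit
92 -> hit
Page faults: 10.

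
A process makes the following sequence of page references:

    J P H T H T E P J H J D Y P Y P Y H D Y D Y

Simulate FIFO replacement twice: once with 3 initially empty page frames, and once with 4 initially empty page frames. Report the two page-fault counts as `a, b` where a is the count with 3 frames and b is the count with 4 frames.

3 frames: F F F F . . F F F F . F F F . . . F F F . . → 14 faults.
4 frames: F F F F . . F . F . . F F F . . . F . . . . → 10 faults.
10 < 14: adding a frame reduced faults, as is typical.

14, 10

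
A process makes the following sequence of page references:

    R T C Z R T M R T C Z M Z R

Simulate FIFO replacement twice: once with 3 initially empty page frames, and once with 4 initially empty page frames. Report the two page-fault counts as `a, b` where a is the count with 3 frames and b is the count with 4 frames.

3 frames: F F F F F F F . . F F . . F → 10 faults.
4 frames: F F F F . . F F F F F F . F → 11 faults.
11 > 10: adding a frame increased faults — Belady's anomaly.

10, 11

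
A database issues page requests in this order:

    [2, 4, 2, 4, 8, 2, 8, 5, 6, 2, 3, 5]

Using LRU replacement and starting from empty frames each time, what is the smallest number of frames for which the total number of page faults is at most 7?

f=1: 12 faults
f=2: 9 faults
f=3: 8 faults
f=4: 6 faults
f=5: 6 faults
f=6: 6 faults
Smallest f with faults ≤ 7 is 4.

4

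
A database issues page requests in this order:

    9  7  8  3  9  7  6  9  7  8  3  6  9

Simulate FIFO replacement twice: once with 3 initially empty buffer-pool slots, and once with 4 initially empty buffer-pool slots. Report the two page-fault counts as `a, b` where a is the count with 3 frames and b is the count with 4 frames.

3 frames: F F F F F F F . . F F . F → 10 faults.
4 frames: F F F F . . F F F F F F F → 11 faults.
11 > 10: adding a frame increased faults — Belady's anomaly.

10, 11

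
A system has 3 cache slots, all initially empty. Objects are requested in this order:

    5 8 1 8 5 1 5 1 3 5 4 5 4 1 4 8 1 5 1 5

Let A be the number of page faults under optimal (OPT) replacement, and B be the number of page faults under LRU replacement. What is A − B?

Under OPT: F F F . . . . . F . F . . . . F . . . . → 6 faults.
Under LRU: F F F . . . . . F . F . . F . F . F . . → 8 faults.
A − B = 6 − 8 = -2.

-2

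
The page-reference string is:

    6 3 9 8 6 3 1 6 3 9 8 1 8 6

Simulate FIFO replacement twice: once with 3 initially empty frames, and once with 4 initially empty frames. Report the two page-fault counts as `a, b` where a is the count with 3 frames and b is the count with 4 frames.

10, 11

3 frames: F F F F F F F . . F F . . F → 10 faults.
4 frames: F F F F . . F F F F F F . F → 11 faults.
11 > 10: adding a frame increased faults — Belady's anomaly.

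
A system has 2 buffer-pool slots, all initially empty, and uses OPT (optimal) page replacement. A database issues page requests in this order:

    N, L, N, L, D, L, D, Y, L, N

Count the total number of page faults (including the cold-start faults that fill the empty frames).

5

N → fault, frames (N)
L → fault, frames (N L)
N → hit
L → hit
D → fault, evict N, frames (L D)
L → hit
D → hit
Y → fault, evict D, frames (L Y)
L → hit
N → fault, evict Y, frames (L N)
Page faults: 5.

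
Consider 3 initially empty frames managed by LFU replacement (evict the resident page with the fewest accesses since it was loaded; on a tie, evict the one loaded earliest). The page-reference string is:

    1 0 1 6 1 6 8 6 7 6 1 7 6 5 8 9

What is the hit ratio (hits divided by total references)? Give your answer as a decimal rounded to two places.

0.50

1: miss, frames [1]
0: miss, frames [1, 0]
1: hit
6: miss, frames [1, 0, 6]
1: hit
6: hit
8: miss, evict 0, frames [1, 6, 8]
6: hit
7: miss, evict 8, frames [1, 6, 7]
6: hit
1: hit
7: hit
6: hit
5: miss, evict 7, frames [1, 6, 5]
8: miss, evict 5, frames [1, 6, 8]
9: miss, evict 8, frames [1, 6, 9]
Hits: 8 of 16 references → 8/16 = 0.5000.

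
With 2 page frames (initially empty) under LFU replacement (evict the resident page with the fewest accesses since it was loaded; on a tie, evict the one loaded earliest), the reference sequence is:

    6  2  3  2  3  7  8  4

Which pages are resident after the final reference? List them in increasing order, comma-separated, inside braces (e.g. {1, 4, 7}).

{3, 4}

6 → miss, frames (6)
2 → miss, frames (6 2)
3 → miss, evict 6, frames (2 3)
2 → hit
3 → hit
7 → miss, evict 2, frames (3 7)
8 → miss, evict 7, frames (3 8)
4 → miss, evict 8, frames (3 4)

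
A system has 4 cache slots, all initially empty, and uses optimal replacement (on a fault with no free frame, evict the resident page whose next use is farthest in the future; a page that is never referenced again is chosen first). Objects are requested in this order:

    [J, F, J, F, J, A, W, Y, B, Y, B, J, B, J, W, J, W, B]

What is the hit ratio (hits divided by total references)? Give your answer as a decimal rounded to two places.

J → fault, frames (J)
F → fault, frames (J F)
J → hit
F → hit
J → hit
A → fault, frames (J F A)
W → fault, frames (J F A W)
Y → fault, evict A, frames (J F W Y)
B → fault, evict F, frames (J W Y B)
Y → hit
B → hit
J → hit
B → hit
J → hit
W → hit
J → hit
W → hit
B → hit
Hits: 12 of 18 references → 12/18 = 0.6667.

0.67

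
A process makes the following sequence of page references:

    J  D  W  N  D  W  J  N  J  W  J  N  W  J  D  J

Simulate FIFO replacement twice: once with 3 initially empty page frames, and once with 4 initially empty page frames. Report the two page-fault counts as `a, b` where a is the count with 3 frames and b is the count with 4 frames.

3 frames: F F F F . . F . . . . . . . F . → 6 faults.
4 frames: F F F F . . . . . . . . . . . . → 4 faults.
4 < 6: adding a frame reduced faults, as is typical.

6, 4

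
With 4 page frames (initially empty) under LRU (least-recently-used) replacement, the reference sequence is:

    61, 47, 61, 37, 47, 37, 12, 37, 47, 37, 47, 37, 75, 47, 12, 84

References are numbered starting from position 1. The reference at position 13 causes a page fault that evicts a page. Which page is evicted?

pos 1: 61: fault, frames [61]
pos 2: 47: fault, frames [61, 47]
pos 3: 61: hit
pos 4: 37: fault, frames [47, 61, 37]
pos 5: 47: hit
pos 6: 37: hit
pos 7: 12: fault, frames [61, 47, 37, 12]
pos 8: 37: hit
pos 9: 47: hit
pos 10: 37: hit
pos 11: 47: hit
pos 12: 37: hit
pos 13: 75: fault, evict 61, frames [12, 47, 37, 75]
At position 13, page 61 is evicted.

61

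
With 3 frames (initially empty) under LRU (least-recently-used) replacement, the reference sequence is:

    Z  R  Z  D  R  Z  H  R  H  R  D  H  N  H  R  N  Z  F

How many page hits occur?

Z: fault, frames {Z}
R: fault, frames {Z,R}
Z: hit
D: fault, frames {R,Z,D}
R: hit
Z: hit
H: fault, evict D, frames {R,Z,H}
R: hit
H: hit
R: hit
D: fault, evict Z, frames {H,R,D}
H: hit
N: fault, evict R, frames {D,H,N}
H: hit
R: fault, evict D, frames {N,H,R}
N: hit
Z: fault, evict H, frames {R,N,Z}
F: fault, evict R, frames {N,Z,F}
Hits: 9.

9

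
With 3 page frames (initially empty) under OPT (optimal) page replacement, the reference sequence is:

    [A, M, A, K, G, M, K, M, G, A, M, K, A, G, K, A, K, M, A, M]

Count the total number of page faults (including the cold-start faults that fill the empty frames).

A: miss, frames (A)
M: miss, frames (A M)
A: hit
K: miss, frames (A M K)
G: miss, evict A, frames (M K G)
M: hit
K: hit
M: hit
G: hit
A: miss, evict G, frames (M K A)
M: hit
K: hit
A: hit
G: miss, evict M, frames (K A G)
K: hit
A: hit
K: hit
M: miss, evict G, frames (K A M)
A: hit
M: hit
Page faults: 7.

7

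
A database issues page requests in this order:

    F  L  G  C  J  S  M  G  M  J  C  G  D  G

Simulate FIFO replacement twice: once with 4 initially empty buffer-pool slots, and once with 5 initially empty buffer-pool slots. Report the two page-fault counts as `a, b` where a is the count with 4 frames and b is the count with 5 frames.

10, 9

4 frames: F F F F F F F F . . F . F . → 10 faults.
5 frames: F F F F F F F . . . . . F F → 9 faults.
9 < 10: adding a frame reduced faults, as is typical.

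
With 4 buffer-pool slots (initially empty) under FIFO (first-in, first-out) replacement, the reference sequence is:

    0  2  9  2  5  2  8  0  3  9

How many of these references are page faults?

0 → miss, frames (0)
2 → miss, frames (0 2)
9 → miss, frames (0 2 9)
2 → hit
5 → miss, frames (0 2 9 5)
2 → hit
8 → miss, evict 0, frames (2 9 5 8)
0 → miss, evict 2, frames (9 5 8 0)
3 → miss, evict 9, frames (5 8 0 3)
9 → miss, evict 5, frames (8 0 3 9)
Page faults: 8.

8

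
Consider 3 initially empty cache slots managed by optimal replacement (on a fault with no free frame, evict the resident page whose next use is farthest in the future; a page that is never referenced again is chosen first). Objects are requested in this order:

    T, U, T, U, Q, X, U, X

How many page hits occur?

T: fault, frames {T}
U: fault, frames {T,U}
T: hit
U: hit
Q: fault, frames {T,U,Q}
X: fault, evict Q, frames {T,U,X}
U: hit
X: hit
Hits: 4.

4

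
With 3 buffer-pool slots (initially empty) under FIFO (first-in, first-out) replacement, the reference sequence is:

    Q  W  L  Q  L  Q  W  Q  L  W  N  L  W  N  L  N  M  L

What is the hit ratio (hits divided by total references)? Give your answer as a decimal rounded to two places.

Q -> miss, frames {Q}
W -> miss, frames {Q,W}
L -> miss, frames {Q,W,L}
Q -> hit
L -> hit
Q -> hit
W -> hit
Q -> hit
L -> hit
W -> hit
N -> miss, evict Q, frames {W,L,N}
L -> hit
W -> hit
N -> hit
L -> hit
N -> hit
M -> miss, evict W, frames {L,N,M}
L -> hit
Hits: 13 of 18 references → 13/18 = 0.7222.

0.72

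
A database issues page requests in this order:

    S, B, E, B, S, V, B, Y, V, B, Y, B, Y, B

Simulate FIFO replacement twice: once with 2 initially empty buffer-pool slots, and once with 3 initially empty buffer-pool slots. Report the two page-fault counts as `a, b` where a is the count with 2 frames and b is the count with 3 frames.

2 frames: F F F . F F F F F F F . . . → 10 faults.
3 frames: F F F . . F . F . F . . . . → 6 faults.
6 < 10: adding a frame reduced faults, as is typical.

10, 6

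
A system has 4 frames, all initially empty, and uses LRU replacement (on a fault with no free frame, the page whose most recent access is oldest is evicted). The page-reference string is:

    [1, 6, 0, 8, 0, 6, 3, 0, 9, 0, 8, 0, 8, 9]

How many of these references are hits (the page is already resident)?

1: fault, frames {1}
6: fault, frames {1,6}
0: fault, frames {1,6,0}
8: fault, frames {1,6,0,8}
0: hit
6: hit
3: fault, evict 1, frames {8,0,6,3}
0: hit
9: fault, evict 8, frames {6,3,0,9}
0: hit
8: fault, evict 6, frames {3,9,0,8}
0: hit
8: hit
9: hit
Hits: 7.

7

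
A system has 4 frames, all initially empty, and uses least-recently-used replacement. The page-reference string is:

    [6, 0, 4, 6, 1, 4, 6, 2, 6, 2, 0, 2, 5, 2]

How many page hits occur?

6 -> fault, frames (6)
0 -> fault, frames (6 0)
4 -> fault, frames (6 0 4)
6 -> hit
1 -> fault, frames (0 4 6 1)
4 -> hit
6 -> hit
2 -> fault, evict 0, frames (1 4 6 2)
6 -> hit
2 -> hit
0 -> fault, evict 1, frames (4 6 2 0)
2 -> hit
5 -> fault, evict 4, frames (6 0 2 5)
2 -> hit
Hits: 7.

7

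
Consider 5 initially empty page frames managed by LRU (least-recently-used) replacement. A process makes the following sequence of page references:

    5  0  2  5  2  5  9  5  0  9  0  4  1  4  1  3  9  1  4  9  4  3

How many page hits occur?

5 -> fault, frames {5}
0 -> fault, frames {5,0}
2 -> fault, frames {5,0,2}
5 -> hit
2 -> hit
5 -> hit
9 -> fault, frames {0,2,5,9}
5 -> hit
0 -> hit
9 -> hit
0 -> hit
4 -> fault, frames {2,5,9,0,4}
1 -> fault, evict 2, frames {5,9,0,4,1}
4 -> hit
1 -> hit
3 -> fault, evict 5, frames {9,0,4,1,3}
9 -> hit
1 -> hit
4 -> hit
9 -> hit
4 -> hit
3 -> hit
Hits: 15.

15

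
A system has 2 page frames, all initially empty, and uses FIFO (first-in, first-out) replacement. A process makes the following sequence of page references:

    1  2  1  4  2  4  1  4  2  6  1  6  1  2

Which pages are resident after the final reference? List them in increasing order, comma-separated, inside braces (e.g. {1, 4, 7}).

1 -> fault, frames [1]
2 -> fault, frames [1, 2]
1 -> hit
4 -> fault, evict 1, frames [2, 4]
2 -> hit
4 -> hit
1 -> fault, evict 2, frames [4, 1]
4 -> hit
2 -> fault, evict 4, frames [1, 2]
6 -> fault, evict 1, frames [2, 6]
1 -> fault, evict 2, frames [6, 1]
6 -> hit
1 -> hit
2 -> fault, evict 6, frames [1, 2]

{1, 2}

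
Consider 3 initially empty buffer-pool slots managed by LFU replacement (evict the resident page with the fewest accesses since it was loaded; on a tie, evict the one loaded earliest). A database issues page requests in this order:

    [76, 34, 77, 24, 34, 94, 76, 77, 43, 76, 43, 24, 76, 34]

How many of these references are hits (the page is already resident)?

3

76 → fault, frames (76)
34 → fault, frames (76 34)
77 → fault, frames (76 34 77)
24 → fault, evict 76, frames (34 77 24)
34 → hit
94 → fault, evict 77, frames (34 24 94)
76 → fault, evict 24, frames (34 94 76)
77 → fault, evict 94, frames (34 76 77)
43 → fault, evict 76, frames (34 77 43)
76 → fault, evict 77, frames (34 43 76)
43 → hit
24 → fault, evict 76, frames (34 43 24)
76 → fault, evict 24, frames (34 43 76)
34 → hit
Hits: 3.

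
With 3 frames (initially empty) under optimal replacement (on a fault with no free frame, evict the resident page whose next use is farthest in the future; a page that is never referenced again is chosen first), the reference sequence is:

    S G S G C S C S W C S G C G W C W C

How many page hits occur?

S → miss, frames [S]
G → miss, frames [S, G]
S → hit
G → hit
C → miss, frames [S, G, C]
S → hit
C → hit
S → hit
W → miss, evict G, frames [S, C, W]
C → hit
S → hit
G → miss, evict S, frames [C, W, G]
C → hit
G → hit
W → hit
C → hit
W → hit
C → hit
Hits: 13.

13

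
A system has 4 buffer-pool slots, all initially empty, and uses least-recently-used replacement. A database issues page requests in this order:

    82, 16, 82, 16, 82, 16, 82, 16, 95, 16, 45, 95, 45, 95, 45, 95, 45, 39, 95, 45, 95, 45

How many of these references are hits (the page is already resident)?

82 -> miss, frames {82}
16 -> miss, frames {82,16}
82 -> hit
16 -> hit
82 -> hit
16 -> hit
82 -> hit
16 -> hit
95 -> miss, frames {82,16,95}
16 -> hit
45 -> miss, frames {82,95,16,45}
95 -> hit
45 -> hit
95 -> hit
45 -> hit
95 -> hit
45 -> hit
39 -> miss, evict 82, frames {16,95,45,39}
95 -> hit
45 -> hit
95 -> hit
45 -> hit
Hits: 17.

17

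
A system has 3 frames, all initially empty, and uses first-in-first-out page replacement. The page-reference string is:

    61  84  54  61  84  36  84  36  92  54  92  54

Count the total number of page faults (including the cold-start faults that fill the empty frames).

5

61: miss, frames {61}
84: miss, frames {61,84}
54: miss, frames {61,84,54}
61: hit
84: hit
36: miss, evict 61, frames {84,54,36}
84: hit
36: hit
92: miss, evict 84, frames {54,36,92}
54: hit
92: hit
54: hit
Page faults: 5.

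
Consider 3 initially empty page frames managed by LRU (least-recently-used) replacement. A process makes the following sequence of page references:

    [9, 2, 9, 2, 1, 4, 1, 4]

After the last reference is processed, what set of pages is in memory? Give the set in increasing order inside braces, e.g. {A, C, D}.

9 → miss, frames {9}
2 → miss, frames {9,2}
9 → hit
2 → hit
1 → miss, frames {9,2,1}
4 → miss, evict 9, frames {2,1,4}
1 → hit
4 → hit

{1, 2, 4}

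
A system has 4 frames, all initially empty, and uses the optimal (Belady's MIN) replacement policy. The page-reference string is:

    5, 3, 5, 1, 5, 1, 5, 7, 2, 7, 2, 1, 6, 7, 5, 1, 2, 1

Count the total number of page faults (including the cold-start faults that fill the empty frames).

7

5 → miss, frames (5)
3 → miss, frames (5 3)
5 → hit
1 → miss, frames (5 3 1)
5 → hit
1 → hit
5 → hit
7 → miss, frames (5 3 1 7)
2 → miss, evict 3, frames (5 1 7 2)
7 → hit
2 → hit
1 → hit
6 → miss, evict 2, frames (5 1 7 6)
7 → hit
5 → hit
1 → hit
2 → miss, evict 6, frames (5 1 7 2)
1 → hit
Page faults: 7.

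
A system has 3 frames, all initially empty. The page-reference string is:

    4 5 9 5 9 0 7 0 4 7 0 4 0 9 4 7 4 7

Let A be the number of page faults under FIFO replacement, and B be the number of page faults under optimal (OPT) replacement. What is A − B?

Under FIFO: F F F . . F F . F . . . . F . . . . → 7 faults.
Under OPT: F F F . . F F . . . . . . F . . . . → 6 faults.
A − B = 7 − 6 = 1.

1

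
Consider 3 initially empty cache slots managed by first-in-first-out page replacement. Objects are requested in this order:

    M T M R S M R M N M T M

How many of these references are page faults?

7

M -> fault, frames {M}
T -> fault, frames {M,T}
M -> hit
R -> fault, frames {M,T,R}
S -> fault, evict M, frames {T,R,S}
M -> fault, evict T, frames {R,S,M}
R -> hit
M -> hit
N -> fault, evict R, frames {S,M,N}
M -> hit
T -> fault, evict S, frames {M,N,T}
M -> hit
Page faults: 7.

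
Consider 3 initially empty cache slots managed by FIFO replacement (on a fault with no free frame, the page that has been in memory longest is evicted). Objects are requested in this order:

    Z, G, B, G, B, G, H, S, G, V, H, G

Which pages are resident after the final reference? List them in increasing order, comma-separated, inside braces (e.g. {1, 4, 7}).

{G, H, V}

Z: fault, frames (Z)
G: fault, frames (Z G)
B: fault, frames (Z G B)
G: hit
B: hit
G: hit
H: fault, evict Z, frames (G B H)
S: fault, evict G, frames (B H S)
G: fault, evict B, frames (H S G)
V: fault, evict H, frames (S G V)
H: fault, evict S, frames (G V H)
G: hit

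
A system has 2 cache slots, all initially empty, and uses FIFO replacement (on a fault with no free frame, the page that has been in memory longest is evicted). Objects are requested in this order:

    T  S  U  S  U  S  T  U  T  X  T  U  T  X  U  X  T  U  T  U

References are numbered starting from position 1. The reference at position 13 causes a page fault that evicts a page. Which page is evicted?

pos 1: T → miss, frames {T}
pos 2: S → miss, frames {T,S}
pos 3: U → miss, evict T, frames {S,U}
pos 4: S → hit
pos 5: U → hit
pos 6: S → hit
pos 7: T → miss, evict S, frames {U,T}
pos 8: U → hit
pos 9: T → hit
pos 10: X → miss, evict U, frames {T,X}
pos 11: T → hit
pos 12: U → miss, evict T, frames {X,U}
pos 13: T → miss, evict X, frames {U,T}
At position 13, page X is evicted.

X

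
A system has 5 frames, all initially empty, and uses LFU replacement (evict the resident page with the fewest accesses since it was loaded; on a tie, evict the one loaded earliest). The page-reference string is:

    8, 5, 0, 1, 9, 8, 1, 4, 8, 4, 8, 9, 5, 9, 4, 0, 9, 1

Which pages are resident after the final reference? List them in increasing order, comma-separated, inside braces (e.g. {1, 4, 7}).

{0, 1, 4, 8, 9}

8: miss, frames [8]
5: miss, frames [8, 5]
0: miss, frames [8, 5, 0]
1: miss, frames [8, 5, 0, 1]
9: miss, frames [8, 5, 0, 1, 9]
8: hit
1: hit
4: miss, evict 5, frames [8, 0, 1, 9, 4]
8: hit
4: hit
8: hit
9: hit
5: miss, evict 0, frames [8, 1, 9, 4, 5]
9: hit
4: hit
0: miss, evict 5, frames [8, 1, 9, 4, 0]
9: hit
1: hit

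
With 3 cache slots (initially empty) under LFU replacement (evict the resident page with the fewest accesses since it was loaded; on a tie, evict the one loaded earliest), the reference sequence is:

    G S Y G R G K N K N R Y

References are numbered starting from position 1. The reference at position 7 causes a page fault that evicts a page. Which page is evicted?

pos 1: G → miss, frames (G)
pos 2: S → miss, frames (G S)
pos 3: Y → miss, frames (G S Y)
pos 4: G → hit
pos 5: R → miss, evict S, frames (G Y R)
pos 6: G → hit
pos 7: K → miss, evict Y, frames (G R K)
At position 7, page Y is evicted.

Y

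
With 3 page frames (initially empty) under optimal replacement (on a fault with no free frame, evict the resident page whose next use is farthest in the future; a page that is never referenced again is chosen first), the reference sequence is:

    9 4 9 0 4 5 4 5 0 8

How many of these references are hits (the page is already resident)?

9 → miss, frames [9]
4 → miss, frames [9, 4]
9 → hit
0 → miss, frames [9, 4, 0]
4 → hit
5 → miss, evict 9, frames [4, 0, 5]
4 → hit
5 → hit
0 → hit
8 → miss, evict 5, frames [4, 0, 8]
Hits: 5.

5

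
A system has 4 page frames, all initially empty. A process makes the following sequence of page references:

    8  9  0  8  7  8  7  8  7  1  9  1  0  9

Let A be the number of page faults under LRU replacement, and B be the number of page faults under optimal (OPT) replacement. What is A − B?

2

Under LRU: F F F . F . . . . F F . F . → 7 faults.
Under OPT: F F F . F . . . . F . . . . → 5 faults.
A − B = 7 − 5 = 2.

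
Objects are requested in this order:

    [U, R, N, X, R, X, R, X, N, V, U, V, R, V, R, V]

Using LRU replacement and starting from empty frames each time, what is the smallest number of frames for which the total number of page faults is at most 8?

f=1: 16 faults
f=2: 9 faults
f=3: 7 faults
f=4: 7 faults
f=5: 5 faults
Smallest f with faults ≤ 8 is 3.

3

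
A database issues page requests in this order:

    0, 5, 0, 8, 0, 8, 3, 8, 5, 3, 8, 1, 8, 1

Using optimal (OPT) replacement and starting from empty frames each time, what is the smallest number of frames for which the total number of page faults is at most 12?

2

f=1: 14 faults
f=2: 7 faults
f=3: 5 faults
f=4: 5 faults
f=5: 5 faults
Smallest f with faults ≤ 12 is 2.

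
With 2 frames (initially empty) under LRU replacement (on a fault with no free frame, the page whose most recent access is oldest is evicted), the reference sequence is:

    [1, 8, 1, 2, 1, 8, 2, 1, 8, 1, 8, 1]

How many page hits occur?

5

1 -> miss, frames (1)
8 -> miss, frames (1 8)
1 -> hit
2 -> miss, evict 8, frames (1 2)
1 -> hit
8 -> miss, evict 2, frames (1 8)
2 -> miss, evict 1, frames (8 2)
1 -> miss, evict 8, frames (2 1)
8 -> miss, evict 2, frames (1 8)
1 -> hit
8 -> hit
1 -> hit
Hits: 5.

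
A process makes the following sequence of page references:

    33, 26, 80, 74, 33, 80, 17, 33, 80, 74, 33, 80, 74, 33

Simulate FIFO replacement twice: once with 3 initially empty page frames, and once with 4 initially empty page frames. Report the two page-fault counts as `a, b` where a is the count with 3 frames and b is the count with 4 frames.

9, 6

3 frames: F F F F F . F . F F F . . . → 9 faults.
4 frames: F F F F . . F F . . . . . . → 6 faults.
6 < 9: adding a frame reduced faults, as is typical.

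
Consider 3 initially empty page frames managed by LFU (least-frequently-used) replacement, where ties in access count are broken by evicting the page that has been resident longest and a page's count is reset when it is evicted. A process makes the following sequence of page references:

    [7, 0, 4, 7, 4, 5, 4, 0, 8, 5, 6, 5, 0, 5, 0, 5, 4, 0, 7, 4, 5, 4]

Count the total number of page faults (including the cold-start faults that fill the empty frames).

15

7: fault, frames [7]
0: fault, frames [7, 0]
4: fault, frames [7, 0, 4]
7: hit
4: hit
5: fault, evict 0, frames [7, 4, 5]
4: hit
0: fault, evict 5, frames [7, 4, 0]
8: fault, evict 0, frames [7, 4, 8]
5: fault, evict 8, frames [7, 4, 5]
6: fault, evict 5, frames [7, 4, 6]
5: fault, evict 6, frames [7, 4, 5]
0: fault, evict 5, frames [7, 4, 0]
5: fault, evict 0, frames [7, 4, 5]
0: fault, evict 5, frames [7, 4, 0]
5: fault, evict 0, frames [7, 4, 5]
4: hit
0: fault, evict 5, frames [7, 4, 0]
7: hit
4: hit
5: fault, evict 0, frames [7, 4, 5]
4: hit
Page faults: 15.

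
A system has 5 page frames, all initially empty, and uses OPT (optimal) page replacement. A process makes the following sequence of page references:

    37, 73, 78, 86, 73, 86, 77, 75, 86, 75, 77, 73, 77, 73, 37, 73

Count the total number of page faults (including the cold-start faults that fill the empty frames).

37: fault, frames (37)
73: fault, frames (37 73)
78: fault, frames (37 73 78)
86: fault, frames (37 73 78 86)
73: hit
86: hit
77: fault, frames (37 73 78 86 77)
75: fault, evict 78, frames (37 73 86 77 75)
86: hit
75: hit
77: hit
73: hit
77: hit
73: hit
37: hit
73: hit
Page faults: 6.

6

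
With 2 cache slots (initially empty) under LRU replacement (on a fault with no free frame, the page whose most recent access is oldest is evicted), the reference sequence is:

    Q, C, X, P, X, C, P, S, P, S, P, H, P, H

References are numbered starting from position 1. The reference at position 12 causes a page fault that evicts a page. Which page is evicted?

S

pos 1: Q -> fault, frames (Q)
pos 2: C -> fault, frames (Q C)
pos 3: X -> fault, evict Q, frames (C X)
pos 4: P -> fault, evict C, frames (X P)
pos 5: X -> hit
pos 6: C -> fault, evict P, frames (X C)
pos 7: P -> fault, evict X, frames (C P)
pos 8: S -> fault, evict C, frames (P S)
pos 9: P -> hit
pos 10: S -> hit
pos 11: P -> hit
pos 12: H -> fault, evict S, frames (P H)
At position 12, page S is evicted.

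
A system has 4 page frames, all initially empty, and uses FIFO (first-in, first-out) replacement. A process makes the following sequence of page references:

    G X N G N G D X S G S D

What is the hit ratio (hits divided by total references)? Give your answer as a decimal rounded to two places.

0.50

G → miss, frames {G}
X → miss, frames {G,X}
N → miss, frames {G,X,N}
G → hit
N → hit
G → hit
D → miss, frames {G,X,N,D}
X → hit
S → miss, evict G, frames {X,N,D,S}
G → miss, evict X, frames {N,D,S,G}
S → hit
D → hit
Hits: 6 of 12 references → 6/12 = 0.5000.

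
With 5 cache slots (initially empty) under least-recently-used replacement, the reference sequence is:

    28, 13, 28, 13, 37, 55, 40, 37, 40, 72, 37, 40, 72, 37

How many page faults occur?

28 → miss, frames (28)
13 → miss, frames (28 13)
28 → hit
13 → hit
37 → miss, frames (28 13 37)
55 → miss, frames (28 13 37 55)
40 → miss, frames (28 13 37 55 40)
37 → hit
40 → hit
72 → miss, evict 28, frames (13 55 37 40 72)
37 → hit
40 → hit
72 → hit
37 → hit
Page faults: 6.

6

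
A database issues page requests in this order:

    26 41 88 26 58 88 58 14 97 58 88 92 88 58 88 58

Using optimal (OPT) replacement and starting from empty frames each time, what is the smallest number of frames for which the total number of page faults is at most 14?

2

f=1: 16 faults
f=2: 9 faults
f=3: 7 faults
f=4: 7 faults
f=5: 7 faults
f=6: 7 faults
f=7: 7 faults
Smallest f with faults ≤ 14 is 2.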